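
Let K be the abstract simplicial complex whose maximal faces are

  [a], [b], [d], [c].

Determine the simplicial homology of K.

H_0 ≅ Z^4.

Take the total order a < b < c < d on the vertex set. Then K (dimension 0) consists of the simplices:

  0-simplices (4): a, b, c, d

giving chain groups C_0 ≅ Z^4.

Now H_k = ker ∂_k / im ∂_{k+1}, so:

  H_0: rank C_0 − rank ∂_1 = 4 − 0 = 4, and there is no ∂_1, so H_0 ≅ Z^4.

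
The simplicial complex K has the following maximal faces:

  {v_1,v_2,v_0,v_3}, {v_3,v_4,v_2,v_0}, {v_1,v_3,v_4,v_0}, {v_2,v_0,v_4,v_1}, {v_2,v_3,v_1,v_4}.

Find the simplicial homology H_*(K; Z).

H_0 = Z,  H_1 = 0,  H_2 = 0,  H_3 = Z.

Take the total order v_0 < v_1 < v_2 < v_3 < v_4 on the vertex set. Then K (dimension 3) consists of the simplices:

  0-simplices (5): [v_0], [v_1], [v_2], [v_3], [v_4]
  1-simplices (10): [v_0,v_1], [v_0,v_2], [v_0,v_3], [v_0,v_4], [v_1,v_2], [v_1,v_3], [v_1,v_4], [v_2,v_3], [v_2,v_4], [v_3,v_4]
  2-simplices (10): [v_0,v_1,v_2], [v_0,v_1,v_3], [v_0,v_1,v_4], [v_0,v_2,v_3], [v_0,v_2,v_4], [v_0,v_3,v_4], [v_1,v_2,v_3], [v_1,v_2,v_4], [v_1,v_3,v_4], [v_2,v_3,v_4]
  3-simplices (5): [v_0,v_1,v_2,v_3], [v_0,v_1,v_2,v_4], [v_0,v_1,v_3,v_4], [v_0,v_2,v_3,v_4], [v_1,v_2,v_3,v_4]

so the chain groups are C_0 ≅ Z^5, C_1 ≅ Z^10, C_2 ≅ Z^10, C_3 ≅ Z^5.

∂_1: C_1 → C_0 sends each edge [p,q] (with p < q) to q − p. For instance
  ∂[v_3,v_4] = [v_4] − [v_3].
As a 5×10 matrix over Z this has rank 4, with invariant factors (1,1,1,1).

Boundary ∂_2: C_2 → C_1 sends each 2-simplex [p,q,r] to [q,r] − [p,r] + [p,q]. For instance
  ∂[v_0,v_2,v_4] = [v_2,v_4] − [v_0,v_4] + [v_0,v_2],
  ∂[v_0,v_2,v_3] = [v_2,v_3] − [v_0,v_3] + [v_0,v_2].
As a 10×10 matrix over Z this has rank 6, with invariant factors (1,1,1,1,1,1).

Boundary ∂_3: C_3 → C_2 sends each 3-simplex σ to the alternating sum Σ_i (−1)^i (σ with its i-th vertex removed). For instance
  ∂[v_0,v_1,v_2,v_4] = [v_1,v_2,v_4] − [v_0,v_2,v_4] + [v_0,v_1,v_4] − [v_0,v_1,v_2],
  ∂[v_0,v_1,v_3,v_4] = [v_1,v_3,v_4] − [v_0,v_3,v_4] + [v_0,v_1,v_4] − [v_0,v_1,v_3].
The 10×5 boundary matrix has rank 4 and Smith normal form diag(1,1,1,1).

Now H_k = ker ∂_k / im ∂_{k+1}, so:

  H_0: rank C_0 − rank ∂_1 = 5 − 4 = 1, and the invariant factors of ∂_1 are all 1, so H_0 ≅ Z.
  H_1: rank ker ∂_1 − rank ∂_2 = (10 − 4) − 6 = 0, and the invariant factors of ∂_2 are all 1, so H_1 ≅ 0.
  H_2: rank ker ∂_2 − rank ∂_3 = (10 − 6) − 4 = 0, and the invariant factors of ∂_3 are all 1, so H_2 ≅ 0.
  H_3: rank ker ∂_3 − rank ∂_4 = (5 − 4) − 0 = 1, and there is no ∂_4, so H_3 ≅ Z.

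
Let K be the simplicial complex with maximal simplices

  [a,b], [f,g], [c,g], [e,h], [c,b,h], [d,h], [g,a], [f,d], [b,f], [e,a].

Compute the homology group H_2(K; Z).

H_2 ≅ 0.

Order the vertices as a < b < c < d < e < f < g < h. Listing each simplex with vertices in this order, K has dimension 2 with simplices:

  0-simplices (8): a, b, c, d, e, f, g, h
  1-simplices (12): ab, ae, ag, bc, bf, bh, cg, ch, df, dh, eh, fg
  2-simplices (1): bch

Hence C_0 ≅ Z^8, C_1 ≅ Z^12, C_2 ≅ Z^1.

∂_1: C_1 → C_0 sends each edge [p,q] (with p < q) to q − p. For instance
  ∂ag = g − a.
As a 8×12 matrix over Z this has rank 7, with invariant factors (1,1,1,1,1,1,1).

Boundary ∂_2: C_2 → C_1 maps a triangle to the signed sum of its edges. For instance
  ∂bch = ch − bh + bc.
This gives a 12×1 integer matrix of rank 1; reducing to Smith normal form yields diagonal entries (1).

From H_k ≅ ker(∂_k) / im(∂_{k+1}) we obtain:

  H_2: rank ker ∂_2 − rank ∂_3 = (1 − 1) − 0 = 0, and there is no ∂_3, so H_2 ≅ 0.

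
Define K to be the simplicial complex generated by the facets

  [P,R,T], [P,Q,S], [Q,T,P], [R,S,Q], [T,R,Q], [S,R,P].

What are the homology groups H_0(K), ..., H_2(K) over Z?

Take the total order P < Q < R < S < T on the vertex set. Then K (dimension 2) consists of the simplices:

  0-simplices (5): P, Q, R, S, T
  1-simplices (9): PQ, PR, PS, PT, QR, QS, QT, RS, RT
  2-simplices (6): PQS, PQT, PRS, PRT, QRS, QRT

so the chain groups are C_0 ≅ Z^5, C_1 ≅ Z^9, C_2 ≅ Z^6.

∂_1: C_1 → C_0 is given by ∂[p,q] = [q] − [p].
The 5×9 boundary matrix has rank 4 and Smith normal form diag(1,1,1,1).

Boundary ∂_2: C_2 → C_1 maps a triangle to the signed sum of its edges. For instance
  ∂PQS = QS − PS + PQ,
  ∂PRT = RT − PT + PR.
This gives a 9×6 integer matrix of rank 5; reducing to Smith normal form yields diagonal entries (1,1,1,1,1).

From H_k ≅ ker(∂_k) / im(∂_{k+1}) we obtain:

  H_0: rank C_0 − rank ∂_1 = 5 − 4 = 1, and the invariant factors of ∂_1 are all 1, so H_0 = Z.
  H_1: rank ker ∂_1 − rank ∂_2 = (9 − 4) − 5 = 0, and the invariant factors of ∂_2 are all 1, so H_1 = 0.
  H_2: rank ker ∂_2 − rank ∂_3 = (6 − 5) − 0 = 1, and there is no ∂_3, so H_2 = Z.

(K is a triangulation of the 2-sphere S^2.)

H_0 ≅ Z,  H_1 = 0,  H_2 ≅ Z.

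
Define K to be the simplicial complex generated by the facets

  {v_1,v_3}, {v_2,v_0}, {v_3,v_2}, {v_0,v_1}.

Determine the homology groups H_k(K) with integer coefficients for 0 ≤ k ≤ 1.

Fix the vertex order v_0 < v_1 < v_2 < v_3 and write every simplex with vertices in increasing order. Then dim K = 1 and the simplices of K are:

  0-simplices (4): [v_0], [v_1], [v_2], [v_3]
  1-simplices (4): [v_0,v_1], [v_0,v_2], [v_1,v_3], [v_2,v_3]

so the chain groups are C_0 ≅ Z^4, C_1 ≅ Z^4.

∂_1: C_1 → C_0 maps an edge to its endpoints' difference, ∂[p,q] = q − p.
This gives a 4×4 integer matrix of rank 3; reducing to Smith normal form yields diagonal entries (1,1,1).

Reading off H_k = ker ∂_k / im ∂_{k+1}:

  H_0: rank C_0 − rank ∂_1 = 4 − 3 = 1, and the invariant factors of ∂_1 are all 1, so H_0 = Z.
  H_1: rank ker ∂_1 − rank ∂_2 = (4 − 3) − 0 = 1, and there is no ∂_2, so H_1 = Z.

As a check, the Euler characteristic is 4 − 4 = 0, which agrees with 1 − 1 = 0.

H_0 ≅ Z,  H_1 ≅ Z.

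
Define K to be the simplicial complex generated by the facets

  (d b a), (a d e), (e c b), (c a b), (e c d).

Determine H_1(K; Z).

H_1 = Z.

K has 5 vertices, 10 edges, 5 triangles.
rank ∂_1 = 4, rank ∂_2 = 5 ⇒ b_1 = 10 − 4 − 5 = 1; all invariant factors of ∂_2 are 1 so no torsion. So H_1 = Z.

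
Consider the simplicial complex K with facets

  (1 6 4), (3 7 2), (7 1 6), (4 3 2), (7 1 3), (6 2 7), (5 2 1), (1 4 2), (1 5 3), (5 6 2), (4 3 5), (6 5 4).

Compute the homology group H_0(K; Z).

H_0 = Z.

Fix the vertex order 1 < 2 < 3 < 4 < 5 < 6 < 7 and write every simplex with vertices in increasing order. Then dim K = 2 and the simplices of K are:

  0-simplices (7): [1], [2], [3], [4], [5], [6], [7]
  1-simplices (18): [1,2], [1,3], [1,4], [1,5], [1,6], [1,7], [2,3], [2,4], [2,5], [2,6], [2,7], [3,4], [3,5], [3,7], [4,5], [4,6], [5,6], [6,7]
  2-simplices (12): [1,2,4], [1,2,5], [1,3,5], [1,3,7], [1,4,6], [1,6,7], [2,3,4], [2,3,7], [2,5,6], [2,6,7], [3,4,5], [4,5,6]

Hence C_0 ≅ Z^7, C_1 ≅ Z^18, C_2 ≅ Z^12.

Boundary ∂_1: C_1 → C_0 is given by ∂[p,q] = [q] − [p]. For instance
  ∂[1,6] = [6] − [1].
As a 7×18 matrix over Z this has rank 6, with invariant factors (1,1,1,1,1,1).

The boundary map ∂_2: C_2 → C_1 acts by ∂[p,q,r] = [q,r] − [p,r] + [p,q]. For instance
  ∂[2,3,7] = [3,7] − [2,7] + [2,3],
  ∂[1,3,7] = [3,7] − [1,7] + [1,3].
This gives a 18×12 integer matrix of rank 12; reducing to Smith normal form yields diagonal entries (1,1,1,1,1,1,1,1,1,1,1,2).

Computing H_k = (kernel of ∂_k) / (image of ∂_{k+1}):

  H_0: rank C_0 − rank ∂_1 = 7 − 6 = 1, and the invariant factors of ∂_1 are all 1, so H_0 ≅ Z.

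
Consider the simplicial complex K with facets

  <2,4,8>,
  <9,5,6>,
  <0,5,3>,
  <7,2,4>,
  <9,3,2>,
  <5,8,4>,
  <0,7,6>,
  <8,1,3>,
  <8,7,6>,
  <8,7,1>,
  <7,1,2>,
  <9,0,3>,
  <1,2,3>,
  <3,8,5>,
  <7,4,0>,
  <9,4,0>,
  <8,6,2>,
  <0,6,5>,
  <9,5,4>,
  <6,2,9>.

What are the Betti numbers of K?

K has 10 vertices, 30 edges, 20 triangles.
rank ∂_0 = 0, rank ∂_1 = 9 ⇒ b_0 = 10 − 0 − 9 = 1; all invariant factors of ∂_1 are 1 so no torsion. So H_0 ≅ Z.
rank ∂_1 = 9, rank ∂_2 = 20 ⇒ b_1 = 30 − 9 − 20 = 1; ∂_2 has invariant factor(s) [2] giving torsion. So H_1 ≅ Z ⊕ Z/2.
rank ∂_2 = 20, rank ∂_3 = 0 ⇒ b_2 = 20 − 20 − 0 = 0. So H_2 ≅ 0.

b_0 = 1, b_1 = 1, b_2 = 0.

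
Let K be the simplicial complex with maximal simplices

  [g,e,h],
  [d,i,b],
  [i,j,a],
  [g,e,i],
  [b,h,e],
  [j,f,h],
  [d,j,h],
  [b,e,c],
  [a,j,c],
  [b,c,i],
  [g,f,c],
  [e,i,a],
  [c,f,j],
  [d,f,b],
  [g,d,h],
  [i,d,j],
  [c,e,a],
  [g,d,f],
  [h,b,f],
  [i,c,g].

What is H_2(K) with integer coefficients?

Order the vertices as a < b < c < d < e < f < g < h < i < j. Listing each simplex with vertices in this order, K has dimension 2 with simplices:

  0-simplices (10): a, b, c, d, e, f, g, h, i, j
  1-simplices (30): ac, ae, ai, aj, bc, bd, be, bf, bh, bi, ce, cf, cg, ci, cj, df, dg, dh, di, dj, eg, eh, ei, fg, fh, fj, gh, gi, hj, ij
  2-simplices (20): ace, acj, aei, aij, bce, bci, bdf, bdi, beh, bfh, cfg, cfj, cgi, dfg, dgh, dhj, dij, egh, egi, fhj

giving chain groups C_0 ≅ Z^10, C_1 ≅ Z^30, C_2 ≅ Z^20.

Boundary ∂_1: C_1 → C_0 maps an edge to its endpoints' difference, ∂[p,q] = q − p. For instance
  ∂aj = j − a.
This gives a 10×30 integer matrix of rank 9; reducing to Smith normal form yields diagonal entries (1,1,1,1,1,1,1,1,1).

The boundary map ∂_2: C_2 → C_1 acts by ∂[p,q,r] = [q,r] − [p,r] + [p,q]. For instance
  ∂acj = cj − aj + ac,
  ∂aij = ij − aj + ai.
As a 30×20 matrix over Z this has rank 20, with invariant factors (1,1,1,1,1,1,1,1,1,1,1,1,1,1,1,1,1,1,1,2).

From H_k ≅ ker(∂_k) / im(∂_{k+1}) we obtain:

  H_2: rank ker ∂_2 − rank ∂_3 = (20 − 20) − 0 = 0, and there is no ∂_3, so H_2 = 0.

H_2 ≅ 0.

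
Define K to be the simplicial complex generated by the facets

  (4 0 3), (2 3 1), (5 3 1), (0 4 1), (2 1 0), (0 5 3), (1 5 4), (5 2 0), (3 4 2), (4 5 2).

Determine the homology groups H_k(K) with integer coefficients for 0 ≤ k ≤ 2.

Take the total order 0 < 1 < 2 < 3 < 4 < 5 on the vertex set. Then K (dimension 2) consists of the simplices:

  0-simplices (6): [0], [1], [2], [3], [4], [5]
  1-simplices (15): [0,1], [0,2], [0,3], [0,4], [0,5], [1,2], [1,3], [1,4], [1,5], [2,3], [2,4], [2,5], [3,4], [3,5], [4,5]
  2-simplices (10): [0,1,2], [0,1,4], [0,2,5], [0,3,4], [0,3,5], [1,2,3], [1,3,5], [1,4,5], [2,3,4], [2,4,5]

so the chain groups are C_0 ≅ Z^6, C_1 ≅ Z^15, C_2 ≅ Z^10.

∂_1: C_1 → C_0 is given by ∂[p,q] = [q] − [p]. For instance
  ∂[2,3] = [3] − [2].
The resulting 6×15 matrix has rank 5, and its Smith normal form has invariant factors (1,1,1,1,1).

Boundary ∂_2: C_2 → C_1 maps a triangle to the signed sum of its edges. For instance
  ∂[0,2,5] = [2,5] − [0,5] + [0,2],
  ∂[0,3,5] = [3,5] − [0,5] + [0,3].
The resulting 15×10 matrix has rank 10, and its Smith normal form has invariant factors (1,1,1,1,1,1,1,1,1,2).

From H_k ≅ ker(∂_k) / im(∂_{k+1}) we obtain:

  H_0: rank C_0 − rank ∂_1 = 6 − 5 = 1, and the invariant factors of ∂_1 are all 1, so H_0 = Z.
  H_1: rank ker ∂_1 − rank ∂_2 = (15 − 5) − 10 = 0, and ∂_2 has invariant factor 2 > 1, so H_1 = Z/2.
  H_2: rank ker ∂_2 − rank ∂_3 = (10 − 10) − 0 = 0, and there is no ∂_3, so H_2 = 0.

As a check, the Euler characteristic is 6 − 15 + 10 = 1, which agrees with 1 − 0 + 0 = 1.
(K is a triangulation of the real projective plane RP^2.)

H_0 = Z,  H_1 = Z/2,  H_2 = 0.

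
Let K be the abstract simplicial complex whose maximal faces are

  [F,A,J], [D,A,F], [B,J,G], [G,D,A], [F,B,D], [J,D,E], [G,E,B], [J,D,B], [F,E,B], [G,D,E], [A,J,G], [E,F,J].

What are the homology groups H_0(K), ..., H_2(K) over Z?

H_0 ≅ Z,  H_1 ≅ Z/2,  H_2 = 0.

Order the vertices as A < B < D < E < F < G < J. Listing each simplex with vertices in this order, K has dimension 2 with simplices:

  0-simplices (7): A, B, D, E, F, G, J
  1-simplices (18): AD, AF, AG, AJ, BD, BE, BF, BG, BJ, DE, DF, DG, DJ, EF, EG, EJ, FJ, GJ
  2-simplices (12): ADF, ADG, AFJ, AGJ, BDF, BDJ, BEF, BEG, BGJ, DEG, DEJ, EFJ

Hence C_0 ≅ Z^7, C_1 ≅ Z^18, C_2 ≅ Z^12.

Boundary ∂_1: C_1 → C_0 is given by ∂[p,q] = [q] − [p]. For instance
  ∂AG = G − A.
This gives a 7×18 integer matrix of rank 6; reducing to Smith normal form yields diagonal entries (1,1,1,1,1,1).

∂_2: C_2 → C_1 sends each 2-simplex [p,q,r] to [q,r] − [p,r] + [p,q]. For instance
  ∂BEG = EG − BG + BE,
  ∂ADF = DF − AF + AD.
This gives a 18×12 integer matrix of rank 12; reducing to Smith normal form yields diagonal entries (1,1,1,1,1,1,1,1,1,1,1,2).

Now H_k = ker ∂_k / im ∂_{k+1}, so:

  H_0: rank C_0 − rank ∂_1 = 7 − 6 = 1, and the invariant factors of ∂_1 are all 1, so H_0 ≅ Z.
  H_1: rank ker ∂_1 − rank ∂_2 = (18 − 6) − 12 = 0, and ∂_2 has invariant factor 2 > 1, so H_1 ≅ Z/2.
  H_2: rank ker ∂_2 − rank ∂_3 = (12 − 12) − 0 = 0, and there is no ∂_3, so H_2 ≅ 0.

As a check, the Euler characteristic is 7 − 18 + 12 = 1, which agrees with 1 − 0 + 0 = 1.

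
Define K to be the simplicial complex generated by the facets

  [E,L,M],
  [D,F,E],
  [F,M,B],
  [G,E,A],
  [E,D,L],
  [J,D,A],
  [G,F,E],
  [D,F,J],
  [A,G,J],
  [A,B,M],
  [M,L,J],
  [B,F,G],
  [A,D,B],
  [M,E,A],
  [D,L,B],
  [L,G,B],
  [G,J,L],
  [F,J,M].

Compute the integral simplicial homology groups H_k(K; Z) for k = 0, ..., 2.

Take the total order A < B < D < E < F < G < J < L < M on the vertex set. Then K (dimension 2) consists of the simplices:

  0-simplices (9): A, B, D, E, F, G, J, L, M
  1-simplices (27): AB, AD, AE, AG, AJ, AM, BD, BF, BG, BL, BM, DE, DF, DJ, DL, EF, EG, EL, EM, FG, FJ, FM, GJ, GL, JL, JM, LM
  2-simplices (18): ABD, ABM, ADJ, AEG, AEM, AGJ, BDL, BFG, BFM, BGL, DEF, DEL, DFJ, EFG, ELM, FJM, GJL, JLM

so the chain groups are C_0 ≅ Z^9, C_1 ≅ Z^27, C_2 ≅ Z^18.

∂_1: C_1 → C_0 sends each edge [p,q] (with p < q) to q − p.
The 9×27 boundary matrix has rank 8 and Smith normal form diag(1,1,1,1,1,1,1,1).

∂_2: C_2 → C_1 acts by ∂[p,q,r] = [q,r] − [p,r] + [p,q]. For instance
  ∂ABD = BD − AD + AB,
  ∂BFM = FM − BM + BF.
The 27×18 boundary matrix has rank 17 and Smith normal form diag(1,1,1,1,1,1,1,1,1,1,1,1,1,1,1,1,1).

From H_k ≅ ker(∂_k) / im(∂_{k+1}) we obtain:

  H_0: rank C_0 − rank ∂_1 = 9 − 8 = 1, and the invariant factors of ∂_1 are all 1, so H_0 ≅ Z.
  H_1: rank ker ∂_1 − rank ∂_2 = (27 − 8) − 17 = 2, and the invariant factors of ∂_2 are all 1, so H_1 ≅ Z^2.
  H_2: rank ker ∂_2 − rank ∂_3 = (18 − 17) − 0 = 1, and there is no ∂_3, so H_2 ≅ Z.

H_0 = Z,  H_1 = Z^2,  H_2 = Z.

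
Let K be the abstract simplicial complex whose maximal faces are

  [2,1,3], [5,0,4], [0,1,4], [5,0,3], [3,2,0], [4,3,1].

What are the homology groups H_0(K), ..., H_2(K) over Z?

We work with the vertex ordering 0 < 1 < 2 < 3 < 4 < 5. The simplices of K, each written with vertices in increasing order, are:

  0-simplices (6): [0], [1], [2], [3], [4], [5]
  1-simplices (12): [0,1], [0,2], [0,3], [0,4], [0,5], [1,2], [1,3], [1,4], [2,3], [3,4], [3,5], [4,5]
  2-simplices (6): [0,1,4], [0,2,3], [0,3,5], [0,4,5], [1,2,3], [1,3,4]

giving chain groups C_0 ≅ Z^6, C_1 ≅ Z^12, C_2 ≅ Z^6.

Boundary ∂_1: C_1 → C_0 maps an edge to its endpoints' difference, ∂[p,q] = q − p. For instance
  ∂[0,2] = [2] − [0].
As a 6×12 matrix over Z this has rank 5, with invariant factors (1,1,1,1,1).

∂_2: C_2 → C_1 maps a triangle to the signed sum of its edges. For instance
  ∂[0,3,5] = [3,5] − [0,5] + [0,3],
  ∂[0,1,4] = [1,4] − [0,4] + [0,1].
The resulting 12×6 matrix has rank 6, and its Smith normal form has invariant factors (1,1,1,1,1,1).

Computing H_k = (kernel of ∂_k) / (image of ∂_{k+1}):

  H_0: rank C_0 − rank ∂_1 = 6 − 5 = 1, and the invariant factors of ∂_1 are all 1, so H_0 = Z.
  H_1: rank ker ∂_1 − rank ∂_2 = (12 − 5) − 6 = 1, and the invariant factors of ∂_2 are all 1, so H_1 = Z.
  H_2: rank ker ∂_2 − rank ∂_3 = (6 − 6) − 0 = 0, and there is no ∂_3, so H_2 = 0.

As a check, the Euler characteristic is 6 − 12 + 6 = 0, which agrees with 1 − 1 + 0 = 0.

H_0 ≅ Z,  H_1 ≅ Z,  H_2 = 0.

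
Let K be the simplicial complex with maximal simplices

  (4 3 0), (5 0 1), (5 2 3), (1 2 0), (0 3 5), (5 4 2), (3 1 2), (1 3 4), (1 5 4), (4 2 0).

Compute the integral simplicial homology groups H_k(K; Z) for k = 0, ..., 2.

H_0 = Z,  H_1 = Z/2Z,  H_2 = 0.

We work with the vertex ordering 0 < 1 < 2 < 3 < 4 < 5. The simplices of K, each written with vertices in increasing order, are:

  0-simplices (6): [0], [1], [2], [3], [4], [5]
  1-simplices (15): [0,1], [0,2], [0,3], [0,4], [0,5], [1,2], [1,3], [1,4], [1,5], [2,3], [2,4], [2,5], [3,4], [3,5], [4,5]
  2-simplices (10): [0,1,2], [0,1,5], [0,2,4], [0,3,4], [0,3,5], [1,2,3], [1,3,4], [1,4,5], [2,3,5], [2,4,5]

so the chain groups are C_0 ≅ Z^6, C_1 ≅ Z^15, C_2 ≅ Z^10.

The boundary map ∂_1: C_1 → C_0 is given by ∂[p,q] = [q] − [p].
As a 6×15 matrix over Z this has rank 5, with invariant factors (1,1,1,1,1).

The boundary map ∂_2: C_2 → C_1 acts by ∂[p,q,r] = [q,r] − [p,r] + [p,q]. For instance
  ∂[0,3,5] = [3,5] − [0,5] + [0,3],
  ∂[0,1,2] = [1,2] − [0,2] + [0,1].
This gives a 15×10 integer matrix of rank 10; reducing to Smith normal form yields diagonal entries (1,1,1,1,1,1,1,1,1,2).

Now H_k = ker ∂_k / im ∂_{k+1}, so:

  H_0: rank C_0 − rank ∂_1 = 6 − 5 = 1, and the invariant factors of ∂_1 are all 1, so H_0 = Z.
  H_1: rank ker ∂_1 − rank ∂_2 = (15 − 5) − 10 = 0, and ∂_2 has invariant factor 2 > 1, so H_1 = Z/2Z.
  H_2: rank ker ∂_2 − rank ∂_3 = (10 − 10) − 0 = 0, and there is no ∂_3, so H_2 = 0.

(K is a triangulation of the real projective plane RP^2.)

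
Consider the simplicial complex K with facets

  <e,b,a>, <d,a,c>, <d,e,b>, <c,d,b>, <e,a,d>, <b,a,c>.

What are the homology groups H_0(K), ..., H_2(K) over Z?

Order the vertices as a < b < c < d < e. Listing each simplex with vertices in this order, K has dimension 2 with simplices:

  0-simplices (5): a, b, c, d, e
  1-simplices (9): ab, ac, ad, ae, bc, bd, be, cd, de
  2-simplices (6): abc, abe, acd, ade, bcd, bde

giving chain groups C_0 ≅ Z^5, C_1 ≅ Z^9, C_2 ≅ Z^6.

∂_1: C_1 → C_0 sends each edge [p,q] (with p < q) to q − p.
This gives a 5×9 integer matrix of rank 4; reducing to Smith normal form yields diagonal entries (1,1,1,1).

Boundary ∂_2: C_2 → C_1 sends each 2-simplex [p,q,r] to [q,r] − [p,r] + [p,q]. For instance
  ∂abc = bc − ac + ab,
  ∂acd = cd − ad + ac.
As a 9×6 matrix over Z this has rank 5, with invariant factors (1,1,1,1,1).

Computing H_k = (kernel of ∂_k) / (image of ∂_{k+1}):

  H_0: rank C_0 − rank ∂_1 = 5 − 4 = 1, and the invariant factors of ∂_1 are all 1, so H_0 ≅ Z.
  H_1: rank ker ∂_1 − rank ∂_2 = (9 − 4) − 5 = 0, and the invariant factors of ∂_2 are all 1, so H_1 ≅ 0.
  H_2: rank ker ∂_2 − rank ∂_3 = (6 − 5) − 0 = 1, and there is no ∂_3, so H_2 ≅ Z.

(K is a triangulation of the 2-sphere S^2.)

H_0 = Z,  H_1 = 0,  H_2 = Z.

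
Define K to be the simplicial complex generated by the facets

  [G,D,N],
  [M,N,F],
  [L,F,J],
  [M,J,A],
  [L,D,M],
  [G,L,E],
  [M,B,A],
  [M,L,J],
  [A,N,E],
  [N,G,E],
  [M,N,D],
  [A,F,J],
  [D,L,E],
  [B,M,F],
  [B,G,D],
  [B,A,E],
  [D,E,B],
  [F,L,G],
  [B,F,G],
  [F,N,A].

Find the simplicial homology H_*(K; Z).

H_0 = Z,  H_1 = Z ⊕ Z_2,  H_2 = 0.

Order the vertices as A < B < D < E < F < G < J < L < M < N. Listing each simplex with vertices in this order, K has dimension 2 with simplices:

  0-simplices (10): A, B, D, E, F, G, J, L, M, N
  1-simplices (30): AB, AE, AF, AJ, AM, AN, BD, BE, BF, BG, BM, DE, DG, DL, DM, DN, EG, EL, EN, FG, FJ, FL, FM, FN, GL, GN, JL, JM, LM, MN
  2-simplices (20): ABE, ABM, AEN, AFJ, AFN, AJM, BDE, BDG, BFG, BFM, DEL, DGN, DLM, DMN, EGL, EGN, FGL, FJL, FMN, JLM

giving chain groups C_0 ≅ Z^10, C_1 ≅ Z^30, C_2 ≅ Z^20.

The boundary map ∂_1: C_1 → C_0 maps an edge to its endpoints' difference, ∂[p,q] = q − p. For instance
  ∂EL = L − E.
The 10×30 boundary matrix has rank 9 and Smith normal form diag(1,1,1,1,1,1,1,1,1).

∂_2: C_2 → C_1 sends each 2-simplex [p,q,r] to [q,r] − [p,r] + [p,q]. For instance
  ∂FGL = GL − FL + FG,
  ∂EGN = GN − EN + EG.
The 30×20 boundary matrix has rank 20 and Smith normal form diag(1,1,1,1,1,1,1,1,1,1,1,1,1,1,1,1,1,1,1,2).

Reading off H_k = ker ∂_k / im ∂_{k+1}:

  H_0: rank C_0 − rank ∂_1 = 10 − 9 = 1, and the invariant factors of ∂_1 are all 1, so H_0 ≅ Z.
  H_1: rank ker ∂_1 − rank ∂_2 = (30 − 9) − 20 = 1, and ∂_2 has invariant factor 2 > 1, so H_1 ≅ Z ⊕ Z_2.
  H_2: rank ker ∂_2 − rank ∂_3 = (20 − 20) − 0 = 0, and there is no ∂_3, so H_2 ≅ 0.

As a check, the Euler characteristic is 10 − 30 + 20 = 0, which agrees with 1 − 1 + 0 = 0.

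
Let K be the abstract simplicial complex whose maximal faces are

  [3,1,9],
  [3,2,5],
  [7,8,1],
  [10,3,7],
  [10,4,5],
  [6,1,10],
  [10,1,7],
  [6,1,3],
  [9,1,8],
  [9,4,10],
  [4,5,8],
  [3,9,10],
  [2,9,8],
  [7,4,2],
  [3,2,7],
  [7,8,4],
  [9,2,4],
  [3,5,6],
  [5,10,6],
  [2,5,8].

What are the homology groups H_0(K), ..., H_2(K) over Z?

Take the total order 1 < 2 < 3 < 4 < 5 < 6 < 7 < 8 < 9 < 10 on the vertex set. Then K (dimension 2) consists of the simplices:

  0-simplices (10): [1], [2], [3], [4], [5], [6], [7], [8], [9], [10]
  1-simplices (30): (30 of them)
  2-simplices (20): (20 of them)

Hence C_0 ≅ Z^10, C_1 ≅ Z^30, C_2 ≅ Z^20.

The boundary map ∂_1: C_1 → C_0 maps an edge to its endpoints' difference, ∂[p,q] = q − p.
The resulting 10×30 matrix has rank 9, and its Smith normal form has invariant factors (1,1,1,1,1,1,1,1,1).

Boundary ∂_2: C_2 → C_1 acts by ∂[p,q,r] = [q,r] − [p,r] + [p,q]. For instance
  ∂[1,3,6] = [3,6] − [1,6] + [1,3],
  ∂[2,5,8] = [5,8] − [2,8] + [2,5].
The 30×20 boundary matrix has rank 20 and Smith normal form diag(1,1,1,1,1,1,1,1,1,1,1,1,1,1,1,1,1,1,1,2).

Now H_k = ker ∂_k / im ∂_{k+1}, so:

  H_0: rank C_0 − rank ∂_1 = 10 − 9 = 1, and the invariant factors of ∂_1 are all 1, so H_0 ≅ Z.
  H_1: rank ker ∂_1 − rank ∂_2 = (30 − 9) − 20 = 1, and ∂_2 has invariant factor 2 > 1, so H_1 ≅ Z ⊕ Z/2Z.
  H_2: rank ker ∂_2 − rank ∂_3 = (20 − 20) − 0 = 0, and there is no ∂_3, so H_2 ≅ 0.

(K is a triangulation of the Klein bottle.)

H_0 ≅ Z,  H_1 ≅ Z ⊕ Z/2Z,  H_2 = 0.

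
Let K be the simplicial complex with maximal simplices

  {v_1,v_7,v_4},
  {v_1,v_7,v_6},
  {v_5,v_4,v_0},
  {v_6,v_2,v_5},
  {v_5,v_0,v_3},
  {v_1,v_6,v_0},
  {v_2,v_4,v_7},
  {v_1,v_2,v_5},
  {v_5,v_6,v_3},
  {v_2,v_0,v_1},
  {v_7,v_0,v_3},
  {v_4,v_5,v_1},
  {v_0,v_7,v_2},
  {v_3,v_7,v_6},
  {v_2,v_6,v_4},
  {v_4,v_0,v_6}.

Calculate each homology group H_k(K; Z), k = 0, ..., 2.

H_0 ≅ Z,  H_1 ≅ Z^2,  H_2 ≅ Z.

Take the total order v_0 < v_1 < v_2 < v_3 < v_4 < v_5 < v_6 < v_7 on the vertex set. Then K (dimension 2) consists of the simplices:

  0-simplices (8): [v_0], [v_1], [v_2], [v_3], [v_4], [v_5], [v_6], [v_7]
  1-simplices (24): (24 of them)
  2-simplices (16): (16 of them)

giving chain groups C_0 ≅ Z^8, C_1 ≅ Z^24, C_2 ≅ Z^16.

Boundary ∂_1: C_1 → C_0 sends each edge [p,q] (with p < q) to q − p. For instance
  ∂[v_0,v_4] = [v_4] − [v_0].
As a 8×24 matrix over Z this has rank 7, with invariant factors (1,1,1,1,1,1,1).

∂_2: C_2 → C_1 acts by ∂[p,q,r] = [q,r] − [p,r] + [p,q]. For instance
  ∂[v_1,v_4,v_7] = [v_4,v_7] − [v_1,v_7] + [v_1,v_4],
  ∂[v_1,v_4,v_5] = [v_4,v_5] − [v_1,v_5] + [v_1,v_4].
The resulting 24×16 matrix has rank 15, and its Smith normal form has invariant factors (1,1,1,1,1,1,1,1,1,1,1,1,1,1,1).

Now H_k = ker ∂_k / im ∂_{k+1}, so:

  H_0: rank C_0 − rank ∂_1 = 8 − 7 = 1, and the invariant factors of ∂_1 are all 1, so H_0 = Z.
  H_1: rank ker ∂_1 − rank ∂_2 = (24 − 7) − 15 = 2, and the invariant factors of ∂_2 are all 1, so H_1 = Z^2.
  H_2: rank ker ∂_2 − rank ∂_3 = (16 − 15) − 0 = 1, and there is no ∂_3, so H_2 = Z.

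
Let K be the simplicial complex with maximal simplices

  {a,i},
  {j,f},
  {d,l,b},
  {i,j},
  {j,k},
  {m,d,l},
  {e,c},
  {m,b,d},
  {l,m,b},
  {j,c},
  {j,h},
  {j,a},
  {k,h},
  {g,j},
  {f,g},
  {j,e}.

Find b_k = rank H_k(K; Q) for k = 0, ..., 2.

b_0 = 2, b_1 = 4, b_2 = 1.

Order the vertices as a < b < c < d < e < f < g < h < i < j < k < l < m. Listing each simplex with vertices in this order, K has dimension 2 with simplices:

  0-simplices (13): a, b, c, d, e, f, g, h, i, j, k, l, m
  1-simplices (18): ai, aj, bd, bl, bm, ce, cj, dl, dm, ej, fg, fj, gj, hj, hk, ij, jk, lm
  2-simplices (4): bdl, bdm, blm, dlm

Hence C_0 ≅ Z^13, C_1 ≅ Z^18, C_2 ≅ Z^4.

∂_1: C_1 → C_0 maps an edge to its endpoints' difference, ∂[p,q] = q − p. For instance
  ∂gj = j − g.
This gives a 13×18 integer matrix of rank 11; reducing to Smith normal form yields diagonal entries (1,1,1,1,1,1,1,1,1,1,1).

Boundary ∂_2: C_2 → C_1 sends each 2-simplex [p,q,r] to [q,r] − [p,r] + [p,q]. For instance
  ∂blm = lm − bm + bl,
  ∂dlm = lm − dm + dl.
The 18×4 boundary matrix has rank 3 and Smith normal form diag(1,1,1).

Computing H_k = (kernel of ∂_k) / (image of ∂_{k+1}):

  H_0: rank C_0 − rank ∂_1 = 13 − 11 = 2, and the invariant factors of ∂_1 are all 1, so H_0 ≅ Z^2.
  H_1: rank ker ∂_1 − rank ∂_2 = (18 − 11) − 3 = 4, and the invariant factors of ∂_2 are all 1, so H_1 ≅ Z^4.
  H_2: rank ker ∂_2 − rank ∂_3 = (4 − 3) − 0 = 1, and there is no ∂_3, so H_2 ≅ Z.

As a check, the Euler characteristic is 13 − 18 + 4 = -1, which agrees with 2 − 4 + 1 = -1.

Hence the Betti numbers are b_0 = 2, b_1 = 4, b_2 = 1.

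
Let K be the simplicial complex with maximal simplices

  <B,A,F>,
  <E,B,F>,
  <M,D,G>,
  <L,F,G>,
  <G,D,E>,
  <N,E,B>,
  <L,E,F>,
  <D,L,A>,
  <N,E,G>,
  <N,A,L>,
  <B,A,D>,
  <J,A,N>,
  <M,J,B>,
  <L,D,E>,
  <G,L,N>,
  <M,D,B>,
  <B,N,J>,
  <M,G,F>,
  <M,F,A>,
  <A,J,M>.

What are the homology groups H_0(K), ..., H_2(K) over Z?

H_0 ≅ Z,  H_1 ≅ Z ⊕ Z/2,  H_2 = 0.

We work with the vertex ordering A < B < D < E < F < G < J < L < M < N. The simplices of K, each written with vertices in increasing order, are:

  0-simplices (10): A, B, D, E, F, G, J, L, M, N
  1-simplices (30): AB, AD, AF, AJ, AL, AM, AN, BD, BE, BF, BJ, BM, BN, DE, DG, DL, DM, EF, EG, EL, EN, FG, FL, FM, GL, GM, GN, JM, JN, LN
  2-simplices (20): ABD, ABF, ADL, AFM, AJM, AJN, ALN, BDM, BEF, BEN, BJM, BJN, DEG, DEL, DGM, EFL, EGN, FGL, FGM, GLN

Hence C_0 ≅ Z^10, C_1 ≅ Z^30, C_2 ≅ Z^20.

Boundary ∂_1: C_1 → C_0 maps an edge to its endpoints' difference, ∂[p,q] = q − p. For instance
  ∂JM = M − J.
As a 10×30 matrix over Z this has rank 9, with invariant factors (1,1,1,1,1,1,1,1,1).

Boundary ∂_2: C_2 → C_1 sends each 2-simplex [p,q,r] to [q,r] − [p,r] + [p,q]. For instance
  ∂ALN = LN − AN + AL,
  ∂BDM = DM − BM + BD.
The 30×20 boundary matrix has rank 20 and Smith normal form diag(1,1,1,1,1,1,1,1,1,1,1,1,1,1,1,1,1,1,1,2).

Reading off H_k = ker ∂_k / im ∂_{k+1}:

  H_0: rank C_0 − rank ∂_1 = 10 − 9 = 1, and the invariant factors of ∂_1 are all 1, so H_0 = Z.
  H_1: rank ker ∂_1 − rank ∂_2 = (30 − 9) − 20 = 1, and ∂_2 has invariant factor 2 > 1, so H_1 = Z ⊕ Z/2.
  H_2: rank ker ∂_2 − rank ∂_3 = (20 − 20) − 0 = 0, and there is no ∂_3, so H_2 = 0.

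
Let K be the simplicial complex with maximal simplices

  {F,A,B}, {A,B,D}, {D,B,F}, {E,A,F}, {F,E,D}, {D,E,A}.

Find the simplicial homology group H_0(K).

We work with the vertex ordering A < B < D < E < F. The simplices of K, each written with vertices in increasing order, are:

  0-simplices (5): A, B, D, E, F
  1-simplices (9): AB, AD, AE, AF, BD, BF, DE, DF, EF
  2-simplices (6): ABD, ABF, ADE, AEF, BDF, DEF

Hence C_0 ≅ Z^5, C_1 ≅ Z^9, C_2 ≅ Z^6.

Boundary ∂_1: C_1 → C_0 maps an edge to its endpoints' difference, ∂[p,q] = q − p.
This gives a 5×9 integer matrix of rank 4; reducing to Smith normal form yields diagonal entries (1,1,1,1).

∂_2: C_2 → C_1 maps a triangle to the signed sum of its edges. For instance
  ∂BDF = DF − BF + BD,
  ∂ADE = DE − AE + AD.
The resulting 9×6 matrix has rank 5, and its Smith normal form has invariant factors (1,1,1,1,1).

From H_k ≅ ker(∂_k) / im(∂_{k+1}) we obtain:

  H_0: rank C_0 − rank ∂_1 = 5 − 4 = 1, and the invariant factors of ∂_1 are all 1, so H_0 = Z.

(K is a triangulation of the 2-sphere S^2.)

H_0 ≅ Z.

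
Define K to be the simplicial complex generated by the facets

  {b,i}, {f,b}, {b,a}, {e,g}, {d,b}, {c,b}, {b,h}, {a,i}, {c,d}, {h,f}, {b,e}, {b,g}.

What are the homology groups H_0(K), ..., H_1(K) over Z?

H_0 = Z,  H_1 = Z^4.

We work with the vertex ordering a < b < c < d < e < f < g < h < i. The simplices of K, each written with vertices in increasing order, are:

  0-simplices (9): a, b, c, d, e, f, g, h, i
  1-simplices (12): ab, ai, bc, bd, be, bf, bg, bh, bi, cd, eg, fh

so the chain groups are C_0 ≅ Z^9, C_1 ≅ Z^12.

The boundary map ∂_1: C_1 → C_0 maps an edge to its endpoints' difference, ∂[p,q] = q − p. For instance
  ∂eg = g − e.
The 9×12 boundary matrix has rank 8 and Smith normal form diag(1,1,1,1,1,1,1,1).

Computing H_k = (kernel of ∂_k) / (image of ∂_{k+1}):

  H_0: rank C_0 − rank ∂_1 = 9 − 8 = 1, and the invariant factors of ∂_1 are all 1, so H_0 = Z.
  H_1: rank ker ∂_1 − rank ∂_2 = (12 − 8) − 0 = 4, and there is no ∂_2, so H_1 = Z^4.

(K is a triangulation of a wedge of 4 circles.)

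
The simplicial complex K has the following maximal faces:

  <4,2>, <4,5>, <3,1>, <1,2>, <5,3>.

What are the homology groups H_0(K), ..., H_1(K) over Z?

H_0 = Z,  H_1 = Z.

Fix the vertex order 1 < 2 < 3 < 4 < 5 and write every simplex with vertices in increasing order. Then dim K = 1 and the simplices of K are:

  0-simplices (5): [1], [2], [3], [4], [5]
  1-simplices (5): [1,2], [1,3], [2,4], [3,5], [4,5]

Hence C_0 ≅ Z^5, C_1 ≅ Z^5.

The boundary map ∂_1: C_1 → C_0 maps an edge to its endpoints' difference, ∂[p,q] = q − p. For instance
  ∂[1,2] = [2] − [1].
This gives a 5×5 integer matrix of rank 4; reducing to Smith normal form yields diagonal entries (1,1,1,1).

From H_k ≅ ker(∂_k) / im(∂_{k+1}) we obtain:

  H_0: rank C_0 − rank ∂_1 = 5 − 4 = 1, and the invariant factors of ∂_1 are all 1, so H_0 = Z.
  H_1: rank ker ∂_1 − rank ∂_2 = (5 − 4) − 0 = 1, and there is no ∂_2, so H_1 = Z.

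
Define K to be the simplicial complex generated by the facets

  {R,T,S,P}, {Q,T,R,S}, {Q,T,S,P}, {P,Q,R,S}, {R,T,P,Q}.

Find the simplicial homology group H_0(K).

Fix the vertex order P < Q < R < S < T and write every simplex with vertices in increasing order. Then dim K = 3 and the simplices of K are:

  0-simplices (5): P, Q, R, S, T
  1-simplices (10): PQ, PR, PS, PT, QR, QS, QT, RS, RT, ST
  2-simplices (10): PQR, PQS, PQT, PRS, PRT, PST, QRS, QRT, QST, RST
  3-simplices (5): PQRS, PQRT, PQST, PRST, QRST

so the chain groups are C_0 ≅ Z^5, C_1 ≅ Z^10, C_2 ≅ Z^10, C_3 ≅ Z^5.

∂_1: C_1 → C_0 is given by ∂[p,q] = [q] − [p]. For instance
  ∂RS = S − R.
This gives a 5×10 integer matrix of rank 4; reducing to Smith normal form yields diagonal entries (1,1,1,1).

∂_2: C_2 → C_1 sends each 2-simplex [p,q,r] to [q,r] − [p,r] + [p,q]. For instance
  ∂PST = ST − PT + PS,
  ∂PQS = QS − PS + PQ.
The resulting 10×10 matrix has rank 6, and its Smith normal form has invariant factors (1,1,1,1,1,1).

Boundary ∂_3: C_3 → C_2 sends each 3-simplex σ to the alternating sum Σ_i (−1)^i (σ with its i-th vertex removed). For instance
  ∂QRST = RST − QST + QRT − QRS,
  ∂PRST = RST − PST + PRT − PRS.
This gives a 10×5 integer matrix of rank 4; reducing to Smith normal form yields diagonal entries (1,1,1,1).

Now H_k = ker ∂_k / im ∂_{k+1}, so:

  H_0: rank C_0 − rank ∂_1 = 5 − 4 = 1, and the invariant factors of ∂_1 are all 1, so H_0 = Z.

H_0 ≅ Z.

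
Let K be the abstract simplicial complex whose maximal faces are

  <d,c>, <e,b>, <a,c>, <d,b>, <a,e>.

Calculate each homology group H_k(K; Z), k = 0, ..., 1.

We work with the vertex ordering a < b < c < d < e. The simplices of K, each written with vertices in increasing order, are:

  0-simplices (5): a, b, c, d, e
  1-simplices (5): ac, ae, bd, be, cd

giving chain groups C_0 ≅ Z^5, C_1 ≅ Z^5.

The boundary map ∂_1: C_1 → C_0 sends each edge [p,q] (with p < q) to q − p. For instance
  ∂cd = d − c.
This gives a 5×5 integer matrix of rank 4; reducing to Smith normal form yields diagonal entries (1,1,1,1).

Now H_k = ker ∂_k / im ∂_{k+1}, so:

  H_0: rank C_0 − rank ∂_1 = 5 − 4 = 1, and the invariant factors of ∂_1 are all 1, so H_0 ≅ Z.
  H_1: rank ker ∂_1 − rank ∂_2 = (5 − 4) − 0 = 1, and there is no ∂_2, so H_1 ≅ Z.

As a check, the Euler characteristic is 5 − 5 = 0, which agrees with 1 − 1 = 0.
(K is a triangulation of the circle S^1.)

H_0 ≅ Z,  H_1 ≅ Z.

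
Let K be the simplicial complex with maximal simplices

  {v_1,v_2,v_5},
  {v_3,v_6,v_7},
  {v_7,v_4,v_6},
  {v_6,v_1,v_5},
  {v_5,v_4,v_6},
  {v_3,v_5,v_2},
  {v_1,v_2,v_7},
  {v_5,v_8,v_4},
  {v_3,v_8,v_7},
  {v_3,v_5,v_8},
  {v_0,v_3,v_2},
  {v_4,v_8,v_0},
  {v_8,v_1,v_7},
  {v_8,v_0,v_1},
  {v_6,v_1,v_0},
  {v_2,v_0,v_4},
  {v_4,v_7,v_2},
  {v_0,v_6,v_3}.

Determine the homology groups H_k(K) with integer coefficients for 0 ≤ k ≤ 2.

Fix the vertex order v_0 < v_1 < v_2 < v_3 < v_4 < v_5 < v_6 < v_7 < v_8 and write every simplex with vertices in increasing order. Then dim K = 2 and the simplices of K are:

  0-simplices (9): [v_0], [v_1], [v_2], [v_3], [v_4], [v_5], [v_6], [v_7], [v_8]
  1-simplices (27): (27 of them)
  2-simplices (18): (18 of them)

Hence C_0 ≅ Z^9, C_1 ≅ Z^27, C_2 ≅ Z^18.

The boundary map ∂_1: C_1 → C_0 maps an edge to its endpoints' difference, ∂[p,q] = q − p. For instance
  ∂[v_0,v_8] = [v_8] − [v_0].
This gives a 9×27 integer matrix of rank 8; reducing to Smith normal form yields diagonal entries (1,1,1,1,1,1,1,1).

The boundary map ∂_2: C_2 → C_1 sends each 2-simplex [p,q,r] to [q,r] − [p,r] + [p,q]. For instance
  ∂[v_2,v_4,v_7] = [v_4,v_7] − [v_2,v_7] + [v_2,v_4],
  ∂[v_1,v_2,v_5] = [v_2,v_5] − [v_1,v_5] + [v_1,v_2].
The 27×18 boundary matrix has rank 17 and Smith normal form diag(1,1,1,1,1,1,1,1,1,1,1,1,1,1,1,1,1).

From H_k ≅ ker(∂_k) / im(∂_{k+1}) we obtain:

  H_0: rank C_0 − rank ∂_1 = 9 − 8 = 1, and the invariant factors of ∂_1 are all 1, so H_0 = Z.
  H_1: rank ker ∂_1 − rank ∂_2 = (27 − 8) − 17 = 2, and the invariant factors of ∂_2 are all 1, so H_1 = Z^2.
  H_2: rank ker ∂_2 − rank ∂_3 = (18 − 17) − 0 = 1, and there is no ∂_3, so H_2 = Z.

H_0 = Z,  H_1 = Z^2,  H_2 = Z.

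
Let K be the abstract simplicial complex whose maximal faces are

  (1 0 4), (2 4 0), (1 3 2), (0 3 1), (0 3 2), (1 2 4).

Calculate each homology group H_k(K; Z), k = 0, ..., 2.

Fix the vertex order 0 < 1 < 2 < 3 < 4 and write every simplex with vertices in increasing order. Then dim K = 2 and the simplices of K are:

  0-simplices (5): [0], [1], [2], [3], [4]
  1-simplices (9): [0,1], [0,2], [0,3], [0,4], [1,2], [1,3], [1,4], [2,3], [2,4]
  2-simplices (6): [0,1,3], [0,1,4], [0,2,3], [0,2,4], [1,2,3], [1,2,4]

so the chain groups are C_0 ≅ Z^5, C_1 ≅ Z^9, C_2 ≅ Z^6.

The boundary map ∂_1: C_1 → C_0 maps an edge to its endpoints' difference, ∂[p,q] = q − p. For instance
  ∂[0,2] = [2] − [0].
The 5×9 boundary matrix has rank 4 and Smith normal form diag(1,1,1,1).

∂_2: C_2 → C_1 maps a triangle to the signed sum of its edges. For instance
  ∂[0,2,3] = [2,3] − [0,3] + [0,2],
  ∂[0,1,3] = [1,3] − [0,3] + [0,1].
The 9×6 boundary matrix has rank 5 and Smith normal form diag(1,1,1,1,1).

Computing H_k = (kernel of ∂_k) / (image of ∂_{k+1}):

  H_0: rank C_0 − rank ∂_1 = 5 − 4 = 1, and the invariant factors of ∂_1 are all 1, so H_0 = Z.
  H_1: rank ker ∂_1 − rank ∂_2 = (9 − 4) − 5 = 0, and the invariant factors of ∂_2 are all 1, so H_1 = 0.
  H_2: rank ker ∂_2 − rank ∂_3 = (6 − 5) − 0 = 1, and there is no ∂_3, so H_2 = Z.

H_0 = Z,  H_1 = 0,  H_2 = Z.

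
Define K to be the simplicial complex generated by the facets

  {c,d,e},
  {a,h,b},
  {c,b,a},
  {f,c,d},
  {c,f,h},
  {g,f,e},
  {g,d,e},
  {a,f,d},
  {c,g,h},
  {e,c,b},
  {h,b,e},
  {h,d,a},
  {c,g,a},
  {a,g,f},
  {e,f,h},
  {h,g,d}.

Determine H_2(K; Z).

H_2 ≅ Z.

Order the vertices as a < b < c < d < e < f < g < h. Listing each simplex with vertices in this order, K has dimension 2 with simplices:

  0-simplices (8): a, b, c, d, e, f, g, h
  1-simplices (24): ab, ac, ad, af, ag, ah, bc, be, bh, cd, ce, cf, cg, ch, de, df, dg, dh, ef, eg, eh, fg, fh, gh
  2-simplices (16): abc, abh, acg, adf, adh, afg, bce, beh, cde, cdf, cfh, cgh, deg, dgh, efg, efh

Hence C_0 ≅ Z^8, C_1 ≅ Z^24, C_2 ≅ Z^16.

∂_1: C_1 → C_0 is given by ∂[p,q] = [q] − [p]. For instance
  ∂cf = f − c.
The resulting 8×24 matrix has rank 7, and its Smith normal form has invariant factors (1,1,1,1,1,1,1).

Boundary ∂_2: C_2 → C_1 maps a triangle to the signed sum of its edges. For instance
  ∂afg = fg − ag + af,
  ∂adh = dh − ah + ad.
The 24×16 boundary matrix has rank 15 and Smith normal form diag(1,1,1,1,1,1,1,1,1,1,1,1,1,1,1).

From H_k ≅ ker(∂_k) / im(∂_{k+1}) we obtain:

  H_2: rank ker ∂_2 − rank ∂_3 = (16 − 15) − 0 = 1, and there is no ∂_3, so H_2 = Z.

(K is a triangulation of the torus T^2.)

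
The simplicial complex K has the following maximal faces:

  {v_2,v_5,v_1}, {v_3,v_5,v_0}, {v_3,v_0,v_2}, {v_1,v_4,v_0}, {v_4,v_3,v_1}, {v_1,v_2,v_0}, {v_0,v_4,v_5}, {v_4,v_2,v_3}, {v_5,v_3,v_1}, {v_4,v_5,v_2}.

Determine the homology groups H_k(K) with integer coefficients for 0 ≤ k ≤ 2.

H_0 ≅ Z,  H_1 ≅ Z/2,  H_2 = 0.

Fix the vertex order v_0 < v_1 < v_2 < v_3 < v_4 < v_5 and write every simplex with vertices in increasing order. Then dim K = 2 and the simplices of K are:

  0-simplices (6): [v_0], [v_1], [v_2], [v_3], [v_4], [v_5]
  1-simplices (15): (15 of them)
  2-simplices (10): [v_0,v_1,v_2], [v_0,v_1,v_4], [v_0,v_2,v_3], [v_0,v_3,v_5], [v_0,v_4,v_5], [v_1,v_2,v_5], [v_1,v_3,v_4], [v_1,v_3,v_5], [v_2,v_3,v_4], [v_2,v_4,v_5]

giving chain groups C_0 ≅ Z^6, C_1 ≅ Z^15, C_2 ≅ Z^10.

The boundary map ∂_1: C_1 → C_0 maps an edge to its endpoints' difference, ∂[p,q] = q − p.
The resulting 6×15 matrix has rank 5, and its Smith normal form has invariant factors (1,1,1,1,1).

Boundary ∂_2: C_2 → C_1 maps a triangle to the signed sum of its edges. For instance
  ∂[v_0,v_3,v_5] = [v_3,v_5] − [v_0,v_5] + [v_0,v_3],
  ∂[v_2,v_4,v_5] = [v_4,v_5] − [v_2,v_5] + [v_2,v_4].
The 15×10 boundary matrix has rank 10 and Smith normal form diag(1,1,1,1,1,1,1,1,1,2).

Computing H_k = (kernel of ∂_k) / (image of ∂_{k+1}):

  H_0: rank C_0 − rank ∂_1 = 6 − 5 = 1, and the invariant factors of ∂_1 are all 1, so H_0 ≅ Z.
  H_1: rank ker ∂_1 − rank ∂_2 = (15 − 5) − 10 = 0, and ∂_2 has invariant factor 2 > 1, so H_1 ≅ Z/2.
  H_2: rank ker ∂_2 − rank ∂_3 = (10 − 10) − 0 = 0, and there is no ∂_3, so H_2 ≅ 0.

(K is a triangulation of the real projective plane RP^2.)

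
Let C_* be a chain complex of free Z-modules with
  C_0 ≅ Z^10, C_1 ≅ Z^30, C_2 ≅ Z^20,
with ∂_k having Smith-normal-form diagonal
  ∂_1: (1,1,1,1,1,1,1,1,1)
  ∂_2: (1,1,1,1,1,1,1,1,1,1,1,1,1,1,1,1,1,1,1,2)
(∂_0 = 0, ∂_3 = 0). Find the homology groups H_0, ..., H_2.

H_0 = Z,  H_1 = Z ⊕ Z_2,  H_2 = 0.

H_0: b_0 = 10 − 0 − 9 = 1; torsion from ∂_1 factors > 1: none. So H_0 = Z.
H_1: b_1 = 30 − 9 − 20 = 1; torsion from ∂_2 factors > 1: [2]. So H_1 = Z ⊕ Z_2.
H_2: b_2 = 20 − 20 − 0 = 0; torsion from ∂_3 factors > 1: none. So H_2 = 0.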